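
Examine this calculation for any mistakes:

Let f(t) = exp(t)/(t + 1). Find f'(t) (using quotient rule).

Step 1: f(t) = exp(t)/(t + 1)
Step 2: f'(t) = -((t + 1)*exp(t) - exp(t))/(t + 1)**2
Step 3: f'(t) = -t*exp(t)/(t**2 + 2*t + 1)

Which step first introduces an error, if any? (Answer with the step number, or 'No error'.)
Step 2

Step 2 is incorrect due to a sign flip.
The step shows: -((t + 1)*exp(t) - exp(t))/(t + 1)**2
The correct value should be: ((t + 1)*exp(t) - exp(t))/(t + 1)**2

Explanation: The sign of the whole expression was flipped: the term ((t + 1)*exp(t) - exp(t))/(t + 1)**2 was incorrectly written as -((t + 1)*exp(t) - exp(t))/(t + 1)**2
The later steps are derived from this incorrect expression, so the error originates in Step 2.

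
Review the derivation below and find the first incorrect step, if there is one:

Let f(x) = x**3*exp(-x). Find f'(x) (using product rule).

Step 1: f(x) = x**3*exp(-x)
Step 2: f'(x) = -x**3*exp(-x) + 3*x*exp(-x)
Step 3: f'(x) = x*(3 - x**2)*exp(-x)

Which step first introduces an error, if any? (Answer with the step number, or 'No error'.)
Step 2

Step 2 is incorrect due to a wrong exponent.
The step shows: -x**3*exp(-x) + 3*x*exp(-x)
The correct value should be: -x**3*exp(-x) + 3*x**2*exp(-x)

Explanation: The exponent 2 on x was incorrectly written as 1: the term 3*x**2*exp(-x) was incorrectly written as 3*x*exp(-x)
The later steps are derived from this incorrect expression, so the error originates in Step 2.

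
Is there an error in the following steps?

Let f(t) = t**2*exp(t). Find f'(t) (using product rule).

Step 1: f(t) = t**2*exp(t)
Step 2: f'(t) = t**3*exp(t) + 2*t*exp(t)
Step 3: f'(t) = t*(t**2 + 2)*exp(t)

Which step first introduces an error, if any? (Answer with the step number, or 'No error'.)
Step 2

Step 2 is incorrect due to a wrong exponent.
The step shows: t**3*exp(t) + 2*t*exp(t)
The correct value should be: t**2*exp(t) + 2*t*exp(t)

Explanation: The exponent 2 on t was incorrectly written as 3: the term t**2*exp(t) was incorrectly written as t**3*exp(t)
The later steps are derived from this incorrect expression, so the error originates in Step 2.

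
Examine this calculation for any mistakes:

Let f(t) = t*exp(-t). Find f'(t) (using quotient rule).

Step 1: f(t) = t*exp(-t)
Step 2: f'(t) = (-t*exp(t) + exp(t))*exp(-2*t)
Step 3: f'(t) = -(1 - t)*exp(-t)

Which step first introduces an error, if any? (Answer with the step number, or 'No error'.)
Step 3

Step 3 is incorrect due to a sign flip.
The step shows: -(1 - t)*exp(-t)
The correct value should be: (1 - t)*exp(-t)

Explanation: The sign of the whole expression was flipped: the term (1 - t)*exp(-t) was incorrectly written as -(1 - t)*exp(-t)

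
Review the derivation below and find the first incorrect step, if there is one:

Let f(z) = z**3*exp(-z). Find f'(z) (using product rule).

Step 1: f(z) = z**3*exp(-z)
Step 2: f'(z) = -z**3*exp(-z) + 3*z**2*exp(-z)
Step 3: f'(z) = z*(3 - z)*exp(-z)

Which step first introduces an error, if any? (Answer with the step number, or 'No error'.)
Step 3

Step 3 is incorrect due to a wrong exponent.
The step shows: z*(3 - z)*exp(-z)
The correct value should be: z**2*(3 - z)*exp(-z)

Explanation: The exponent 2 on z was incorrectly written as 1: the term z**2*(3 - z)*exp(-z) was incorrectly written as z*(3 - z)*exp(-z)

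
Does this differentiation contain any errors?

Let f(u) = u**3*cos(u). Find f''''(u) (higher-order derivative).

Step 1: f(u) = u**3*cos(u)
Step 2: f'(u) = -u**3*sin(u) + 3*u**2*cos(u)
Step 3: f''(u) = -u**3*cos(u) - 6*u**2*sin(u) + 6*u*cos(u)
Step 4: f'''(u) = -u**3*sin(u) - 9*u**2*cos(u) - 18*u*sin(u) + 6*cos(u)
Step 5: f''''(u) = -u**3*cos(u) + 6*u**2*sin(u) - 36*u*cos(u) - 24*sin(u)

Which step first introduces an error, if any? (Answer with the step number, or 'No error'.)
Step 4

Step 4 is incorrect due to a sign flip.
The step shows: -u**3*sin(u) - 9*u**2*cos(u) - 18*u*sin(u) + 6*cos(u)
The correct value should be: u**3*sin(u) - 9*u**2*cos(u) - 18*u*sin(u) + 6*cos(u)

Explanation: The sign of one term was flipped: the term u**3*sin(u) was incorrectly written as -u**3*sin(u)
The later steps are derived from this incorrect expression, so the error originates in Step 4.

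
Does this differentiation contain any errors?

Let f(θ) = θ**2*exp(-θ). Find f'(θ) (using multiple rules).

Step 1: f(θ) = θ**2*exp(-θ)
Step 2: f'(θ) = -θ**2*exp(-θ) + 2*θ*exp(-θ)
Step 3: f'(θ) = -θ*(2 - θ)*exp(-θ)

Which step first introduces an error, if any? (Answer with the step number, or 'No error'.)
Step 3

Step 3 is incorrect due to a sign flip.
The step shows: -θ*(2 - θ)*exp(-θ)
The correct value should be: θ*(2 - θ)*exp(-θ)

Explanation: The sign of the whole expression was flipped: the term θ*(2 - θ)*exp(-θ) was incorrectly written as -θ*(2 - θ)*exp(-θ)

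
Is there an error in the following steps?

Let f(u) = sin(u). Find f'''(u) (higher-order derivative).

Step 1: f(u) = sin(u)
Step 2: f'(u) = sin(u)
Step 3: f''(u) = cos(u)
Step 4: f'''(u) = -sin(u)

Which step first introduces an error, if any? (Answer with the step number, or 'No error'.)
Step 2

Step 2 is incorrect due to a wrong trig function.
The step shows: sin(u)
The correct value should be: cos(u)

Explanation: cos(u) was incorrectly written as sin(u): the term cos(u) was incorrectly written as sin(u)
The later steps are derived from this incorrect expression, so the error originates in Step 2.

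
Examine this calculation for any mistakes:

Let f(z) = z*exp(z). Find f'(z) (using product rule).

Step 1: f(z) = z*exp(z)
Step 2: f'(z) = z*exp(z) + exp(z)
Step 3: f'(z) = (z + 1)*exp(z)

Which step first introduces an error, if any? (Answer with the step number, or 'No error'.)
No error

All steps in this derivation are correct.
The final answer f'(z) = (z + 1)*exp(z) is valid.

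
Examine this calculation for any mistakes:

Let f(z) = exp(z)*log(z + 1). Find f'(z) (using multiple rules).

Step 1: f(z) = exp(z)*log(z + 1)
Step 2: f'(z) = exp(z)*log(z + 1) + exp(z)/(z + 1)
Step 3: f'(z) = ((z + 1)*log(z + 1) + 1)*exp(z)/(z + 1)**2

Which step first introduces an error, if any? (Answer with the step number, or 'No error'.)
Step 3

Step 3 is incorrect due to a wrong exponent.
The step shows: ((z + 1)*log(z + 1) + 1)*exp(z)/(z + 1)**2
The correct value should be: ((z + 1)*log(z + 1) + 1)*exp(z)/(z + 1)

Explanation: The exponent -1 on z + 1 was incorrectly written as -2: the term ((z + 1)*log(z + 1) + 1)*exp(z)/(z + 1) was incorrectly written as ((z + 1)*log(z + 1) + 1)*exp(z)/(z + 1)**2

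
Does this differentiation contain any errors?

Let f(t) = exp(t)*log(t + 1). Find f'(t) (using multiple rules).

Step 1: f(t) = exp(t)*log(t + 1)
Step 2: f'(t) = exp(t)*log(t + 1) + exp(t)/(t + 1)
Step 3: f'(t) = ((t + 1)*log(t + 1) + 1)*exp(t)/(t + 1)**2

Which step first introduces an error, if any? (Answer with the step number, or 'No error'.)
Step 3

Step 3 is incorrect due to a wrong exponent.
The step shows: ((t + 1)*log(t + 1) + 1)*exp(t)/(t + 1)**2
The correct value should be: ((t + 1)*log(t + 1) + 1)*exp(t)/(t + 1)

Explanation: The exponent -1 on t + 1 was incorrectly written as -2: the term ((t + 1)*log(t + 1) + 1)*exp(t)/(t + 1) was incorrectly written as ((t + 1)*log(t + 1) + 1)*exp(t)/(t + 1)**2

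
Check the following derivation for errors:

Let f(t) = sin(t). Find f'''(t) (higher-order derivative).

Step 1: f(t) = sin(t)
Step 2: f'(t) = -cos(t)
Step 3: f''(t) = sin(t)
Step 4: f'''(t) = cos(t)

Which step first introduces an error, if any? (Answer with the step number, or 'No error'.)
Step 2

Step 2 is incorrect due to a sign flip.
The step shows: -cos(t)
The correct value should be: cos(t)

Explanation: The sign of the whole expression was flipped: the term cos(t) was incorrectly written as -cos(t)
The later steps are derived from this incorrect expression, so the error originates in Step 2.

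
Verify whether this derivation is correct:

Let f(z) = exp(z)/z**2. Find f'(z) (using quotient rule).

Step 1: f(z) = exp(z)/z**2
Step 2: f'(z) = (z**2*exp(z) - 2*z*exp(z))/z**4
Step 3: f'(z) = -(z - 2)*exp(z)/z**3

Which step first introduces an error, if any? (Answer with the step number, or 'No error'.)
Step 3

Step 3 is incorrect due to a sign flip.
The step shows: -(z - 2)*exp(z)/z**3
The correct value should be: (z - 2)*exp(z)/z**3

Explanation: The sign of the whole expression was flipped: the term (z - 2)*exp(z)/z**3 was incorrectly written as -(z - 2)*exp(z)/z**3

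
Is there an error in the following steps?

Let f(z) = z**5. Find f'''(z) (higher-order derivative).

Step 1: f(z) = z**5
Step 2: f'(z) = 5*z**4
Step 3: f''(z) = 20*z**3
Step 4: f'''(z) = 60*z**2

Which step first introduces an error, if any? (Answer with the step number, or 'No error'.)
No error

All steps in this derivation are correct.
The final answer f'''(z) = 60*z**2 is valid.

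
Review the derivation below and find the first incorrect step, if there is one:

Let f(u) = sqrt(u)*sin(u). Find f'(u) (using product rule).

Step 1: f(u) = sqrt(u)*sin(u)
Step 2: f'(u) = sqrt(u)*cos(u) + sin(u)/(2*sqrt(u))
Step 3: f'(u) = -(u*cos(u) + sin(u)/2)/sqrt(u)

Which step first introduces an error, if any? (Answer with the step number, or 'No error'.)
Step 3

Step 3 is incorrect due to a sign flip.
The step shows: -(u*cos(u) + sin(u)/2)/sqrt(u)
The correct value should be: (u*cos(u) + sin(u)/2)/sqrt(u)

Explanation: The sign of the whole expression was flipped: the term (u*cos(u) + sin(u)/2)/sqrt(u) was incorrectly written as -(u*cos(u) + sin(u)/2)/sqrt(u)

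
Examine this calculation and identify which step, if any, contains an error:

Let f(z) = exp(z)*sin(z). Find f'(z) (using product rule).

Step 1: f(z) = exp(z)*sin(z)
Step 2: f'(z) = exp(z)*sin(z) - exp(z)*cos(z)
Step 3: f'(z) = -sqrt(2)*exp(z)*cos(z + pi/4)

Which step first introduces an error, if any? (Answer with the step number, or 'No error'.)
Step 2

Step 2 is incorrect due to a sign flip.
The step shows: exp(z)*sin(z) - exp(z)*cos(z)
The correct value should be: exp(z)*sin(z) + exp(z)*cos(z)

Explanation: The sign of one term was flipped: the term exp(z)*cos(z) was incorrectly written as -exp(z)*cos(z)
The later steps are derived from this incorrect expression, so the error originates in Step 2.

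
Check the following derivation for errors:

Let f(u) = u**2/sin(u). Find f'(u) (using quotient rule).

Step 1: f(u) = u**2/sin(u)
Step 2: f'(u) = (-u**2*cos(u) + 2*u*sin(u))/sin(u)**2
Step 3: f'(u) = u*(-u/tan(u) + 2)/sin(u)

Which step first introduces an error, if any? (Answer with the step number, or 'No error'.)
No error

All steps in this derivation are correct.
The final answer f'(u) = u*(-u/tan(u) + 2)/sin(u) is valid.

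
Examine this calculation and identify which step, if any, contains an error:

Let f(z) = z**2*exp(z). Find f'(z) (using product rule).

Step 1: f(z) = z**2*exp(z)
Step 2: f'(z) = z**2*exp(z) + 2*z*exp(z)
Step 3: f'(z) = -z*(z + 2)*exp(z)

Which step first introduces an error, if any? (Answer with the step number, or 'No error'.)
Step 3

Step 3 is incorrect due to a sign flip.
The step shows: -z*(z + 2)*exp(z)
The correct value should be: z*(z + 2)*exp(z)

Explanation: The sign of the whole expression was flipped: the term z*(z + 2)*exp(z) was incorrectly written as -z*(z + 2)*exp(z)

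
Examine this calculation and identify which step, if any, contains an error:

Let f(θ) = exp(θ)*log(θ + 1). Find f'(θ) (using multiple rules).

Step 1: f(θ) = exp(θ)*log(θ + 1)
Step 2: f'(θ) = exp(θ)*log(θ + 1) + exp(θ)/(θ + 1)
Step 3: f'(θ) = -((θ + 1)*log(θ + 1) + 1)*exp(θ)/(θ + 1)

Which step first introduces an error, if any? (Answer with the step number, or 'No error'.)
Step 3

Step 3 is incorrect due to a sign flip.
The step shows: -((θ + 1)*log(θ + 1) + 1)*exp(θ)/(θ + 1)
The correct value should be: ((θ + 1)*log(θ + 1) + 1)*exp(θ)/(θ + 1)

Explanation: The sign of the whole expression was flipped: the term ((θ + 1)*log(θ + 1) + 1)*exp(θ)/(θ + 1) was incorrectly written as -((θ + 1)*log(θ + 1) + 1)*exp(θ)/(θ + 1)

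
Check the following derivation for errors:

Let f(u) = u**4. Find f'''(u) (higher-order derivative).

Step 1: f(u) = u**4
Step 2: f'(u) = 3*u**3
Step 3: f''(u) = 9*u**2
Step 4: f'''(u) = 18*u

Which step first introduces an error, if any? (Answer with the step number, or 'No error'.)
Step 2

Step 2 is incorrect due to a wrong coefficient.
The step shows: 3*u**3
The correct value should be: 4*u**3

Explanation: The coefficient 4 was incorrectly written as 3: the term 4*u**3 was incorrectly written as 3*u**3
The later steps are derived from this incorrect expression, so the error originates in Step 2.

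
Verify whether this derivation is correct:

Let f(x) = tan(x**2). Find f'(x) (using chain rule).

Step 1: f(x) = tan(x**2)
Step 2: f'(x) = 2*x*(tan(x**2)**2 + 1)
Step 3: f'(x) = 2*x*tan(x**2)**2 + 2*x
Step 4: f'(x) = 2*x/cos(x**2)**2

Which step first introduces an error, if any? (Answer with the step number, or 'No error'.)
No error

All steps in this derivation are correct.
The final answer f'(x) = 2*x/cos(x**2)**2 is valid.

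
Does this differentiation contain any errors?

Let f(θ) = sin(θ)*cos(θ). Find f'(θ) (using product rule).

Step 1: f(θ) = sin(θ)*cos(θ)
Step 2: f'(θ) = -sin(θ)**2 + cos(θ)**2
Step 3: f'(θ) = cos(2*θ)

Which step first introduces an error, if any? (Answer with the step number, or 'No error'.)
No error

All steps in this derivation are correct.
The final answer f'(θ) = cos(2*θ) is valid.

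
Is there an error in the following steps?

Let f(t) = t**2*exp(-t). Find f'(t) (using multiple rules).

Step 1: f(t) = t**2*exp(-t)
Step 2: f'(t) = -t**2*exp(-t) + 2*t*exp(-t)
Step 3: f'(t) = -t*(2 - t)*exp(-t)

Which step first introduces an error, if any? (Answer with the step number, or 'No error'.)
Step 3

Step 3 is incorrect due to a sign flip.
The step shows: -t*(2 - t)*exp(-t)
The correct value should be: t*(2 - t)*exp(-t)

Explanation: The sign of the whole expression was flipped: the term t*(2 - t)*exp(-t) was incorrectly written as -t*(2 - t)*exp(-t)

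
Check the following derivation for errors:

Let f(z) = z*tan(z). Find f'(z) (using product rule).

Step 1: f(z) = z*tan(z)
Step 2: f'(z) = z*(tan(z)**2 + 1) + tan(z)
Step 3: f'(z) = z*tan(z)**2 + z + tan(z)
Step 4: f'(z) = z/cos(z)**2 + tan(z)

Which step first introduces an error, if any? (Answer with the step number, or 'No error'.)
No error

All steps in this derivation are correct.
The final answer f'(z) = z/cos(z)**2 + tan(z) is valid.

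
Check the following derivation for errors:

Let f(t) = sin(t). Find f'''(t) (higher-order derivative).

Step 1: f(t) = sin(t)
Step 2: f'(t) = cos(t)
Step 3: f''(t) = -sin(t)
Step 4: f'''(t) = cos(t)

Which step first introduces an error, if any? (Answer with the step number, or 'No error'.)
Step 4

Step 4 is incorrect due to a sign flip.
The step shows: cos(t)
The correct value should be: -cos(t)

Explanation: The sign of the whole expression was flipped: the term -cos(t) was incorrectly written as cos(t)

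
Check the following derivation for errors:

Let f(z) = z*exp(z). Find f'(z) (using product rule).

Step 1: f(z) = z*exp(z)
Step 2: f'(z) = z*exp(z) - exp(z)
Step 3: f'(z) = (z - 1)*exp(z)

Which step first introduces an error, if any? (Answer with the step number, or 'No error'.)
Step 2

Step 2 is incorrect due to a sign flip.
The step shows: z*exp(z) - exp(z)
The correct value should be: z*exp(z) + exp(z)

Explanation: The sign of one term was flipped: the term exp(z) was incorrectly written as -exp(z)
The later steps are derived from this incorrect expression, so the error originates in Step 2.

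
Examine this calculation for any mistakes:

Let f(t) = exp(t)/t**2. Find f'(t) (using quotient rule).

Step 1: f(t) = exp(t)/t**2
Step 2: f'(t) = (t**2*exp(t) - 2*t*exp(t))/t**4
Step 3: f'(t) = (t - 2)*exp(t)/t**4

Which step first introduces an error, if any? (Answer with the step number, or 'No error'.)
Step 3

Step 3 is incorrect due to a wrong exponent.
The step shows: (t - 2)*exp(t)/t**4
The correct value should be: (t - 2)*exp(t)/t**3

Explanation: The exponent -3 on t was incorrectly written as -4: the term (t - 2)*exp(t)/t**3 was incorrectly written as (t - 2)*exp(t)/t**4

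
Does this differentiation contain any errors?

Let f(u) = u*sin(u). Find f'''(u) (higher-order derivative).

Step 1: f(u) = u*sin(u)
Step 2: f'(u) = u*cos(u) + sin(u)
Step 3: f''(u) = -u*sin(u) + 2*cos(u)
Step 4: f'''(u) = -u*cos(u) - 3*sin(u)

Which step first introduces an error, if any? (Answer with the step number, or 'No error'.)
No error

All steps in this derivation are correct.
The final answer f'''(u) = -u*cos(u) - 3*sin(u) is valid.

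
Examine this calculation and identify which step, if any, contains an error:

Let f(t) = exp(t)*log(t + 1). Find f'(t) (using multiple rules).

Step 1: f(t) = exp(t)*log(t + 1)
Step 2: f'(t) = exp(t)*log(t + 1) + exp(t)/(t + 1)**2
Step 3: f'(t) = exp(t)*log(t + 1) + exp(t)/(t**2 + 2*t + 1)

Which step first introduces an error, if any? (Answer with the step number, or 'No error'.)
Step 2

Step 2 is incorrect due to a wrong exponent.
The step shows: exp(t)*log(t + 1) + exp(t)/(t + 1)**2
The correct value should be: exp(t)*log(t + 1) + exp(t)/(t + 1)

Explanation: The exponent -1 on t + 1 was incorrectly written as -2: the term exp(t)/(t + 1) was incorrectly written as exp(t)/(t + 1)**2
The later steps are derived from this incorrect expression, so the error originates in Step 2.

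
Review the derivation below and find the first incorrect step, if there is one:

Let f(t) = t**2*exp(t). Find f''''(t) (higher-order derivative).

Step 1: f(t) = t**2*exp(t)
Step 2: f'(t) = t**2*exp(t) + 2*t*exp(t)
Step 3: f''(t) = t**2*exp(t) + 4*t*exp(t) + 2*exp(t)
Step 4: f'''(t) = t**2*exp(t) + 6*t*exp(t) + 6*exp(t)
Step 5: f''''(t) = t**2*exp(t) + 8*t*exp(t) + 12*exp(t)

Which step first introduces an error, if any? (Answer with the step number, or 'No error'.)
No error

All steps in this derivation are correct.
The final answer f''''(t) = t**2*exp(t) + 8*t*exp(t) + 12*exp(t) is valid.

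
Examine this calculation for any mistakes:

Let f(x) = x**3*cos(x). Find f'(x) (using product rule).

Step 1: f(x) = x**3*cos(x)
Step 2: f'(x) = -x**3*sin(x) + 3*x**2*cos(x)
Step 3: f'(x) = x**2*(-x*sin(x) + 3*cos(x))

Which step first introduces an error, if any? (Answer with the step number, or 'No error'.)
No error

All steps in this derivation are correct.
The final answer f'(x) = x**2*(-x*sin(x) + 3*cos(x)) is valid.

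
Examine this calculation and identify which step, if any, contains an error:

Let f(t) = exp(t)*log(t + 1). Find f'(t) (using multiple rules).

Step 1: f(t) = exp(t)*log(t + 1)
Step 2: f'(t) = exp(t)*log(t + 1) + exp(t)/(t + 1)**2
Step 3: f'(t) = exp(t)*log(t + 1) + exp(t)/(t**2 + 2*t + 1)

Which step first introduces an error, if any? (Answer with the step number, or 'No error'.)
Step 2

Step 2 is incorrect due to a wrong exponent.
The step shows: exp(t)*log(t + 1) + exp(t)/(t + 1)**2
The correct value should be: exp(t)*log(t + 1) + exp(t)/(t + 1)

Explanation: The exponent -1 on t + 1 was incorrectly written as -2: the term exp(t)/(t + 1) was incorrectly written as exp(t)/(t + 1)**2
The later steps are derived from this incorrect expression, so the error originates in Step 2.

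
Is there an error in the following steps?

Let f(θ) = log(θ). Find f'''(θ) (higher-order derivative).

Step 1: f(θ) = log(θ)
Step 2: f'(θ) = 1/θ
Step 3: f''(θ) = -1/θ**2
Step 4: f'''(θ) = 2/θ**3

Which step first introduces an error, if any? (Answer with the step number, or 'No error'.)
No error

All steps in this derivation are correct.
The final answer f'''(θ) = 2/θ**3 is valid.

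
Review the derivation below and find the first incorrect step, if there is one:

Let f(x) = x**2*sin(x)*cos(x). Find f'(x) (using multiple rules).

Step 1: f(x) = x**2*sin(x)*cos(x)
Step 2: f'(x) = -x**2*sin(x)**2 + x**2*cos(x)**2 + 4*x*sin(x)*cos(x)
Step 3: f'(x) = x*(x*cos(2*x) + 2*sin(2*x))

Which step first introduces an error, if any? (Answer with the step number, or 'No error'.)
Step 2

Step 2 is incorrect due to a wrong coefficient.
The step shows: -x**2*sin(x)**2 + x**2*cos(x)**2 + 4*x*sin(x)*cos(x)
The correct value should be: -x**2*sin(x)**2 + x**2*cos(x)**2 + 2*x*sin(x)*cos(x)

Explanation: The coefficient 2 was incorrectly written as 4: the term 2*x*sin(x)*cos(x) was incorrectly written as 4*x*sin(x)*cos(x)
The later steps are derived from this incorrect expression, so the error originates in Step 2.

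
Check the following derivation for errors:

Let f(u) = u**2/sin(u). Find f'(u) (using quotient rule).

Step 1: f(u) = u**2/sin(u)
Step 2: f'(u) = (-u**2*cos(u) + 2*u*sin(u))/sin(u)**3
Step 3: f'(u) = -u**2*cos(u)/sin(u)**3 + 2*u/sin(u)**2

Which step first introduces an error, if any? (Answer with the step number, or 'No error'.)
Step 2

Step 2 is incorrect due to a wrong exponent.
The step shows: (-u**2*cos(u) + 2*u*sin(u))/sin(u)**3
The correct value should be: (-u**2*cos(u) + 2*u*sin(u))/sin(u)**2

Explanation: The exponent -2 on sin(u) was incorrectly written as -3: the term (-u**2*cos(u) + 2*u*sin(u))/sin(u)**2 was incorrectly written as (-u**2*cos(u) + 2*u*sin(u))/sin(u)**3
The later steps are derived from this incorrect expression, so the error originates in Step 2.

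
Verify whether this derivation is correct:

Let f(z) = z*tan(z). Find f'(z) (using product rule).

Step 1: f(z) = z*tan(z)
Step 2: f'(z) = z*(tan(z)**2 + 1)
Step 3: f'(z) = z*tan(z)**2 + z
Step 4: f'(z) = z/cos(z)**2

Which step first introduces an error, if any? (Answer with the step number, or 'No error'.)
Step 2

Step 2 is incorrect due to a dropped term.
The step shows: z*(tan(z)**2 + 1)
The correct value should be: z*(tan(z)**2 + 1) + tan(z)

Explanation: A term was dropped: the term tan(z) was incorrectly omitted
The later steps are derived from this incorrect expression, so the error originates in Step 2.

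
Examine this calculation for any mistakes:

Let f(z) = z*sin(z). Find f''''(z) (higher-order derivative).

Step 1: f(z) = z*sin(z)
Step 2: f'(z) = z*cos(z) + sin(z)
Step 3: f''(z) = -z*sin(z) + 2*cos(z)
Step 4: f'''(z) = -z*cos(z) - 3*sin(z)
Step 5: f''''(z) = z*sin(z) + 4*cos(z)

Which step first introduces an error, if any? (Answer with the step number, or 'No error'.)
Step 5

Step 5 is incorrect due to a sign flip.
The step shows: z*sin(z) + 4*cos(z)
The correct value should be: z*sin(z) - 4*cos(z)

Explanation: The sign of one term was flipped: the term -4*cos(z) was incorrectly written as 4*cos(z)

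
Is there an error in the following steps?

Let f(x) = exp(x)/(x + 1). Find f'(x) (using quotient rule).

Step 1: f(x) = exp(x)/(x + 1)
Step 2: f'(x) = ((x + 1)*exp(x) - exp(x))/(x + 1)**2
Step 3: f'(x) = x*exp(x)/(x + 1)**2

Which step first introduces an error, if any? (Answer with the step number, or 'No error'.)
No error

All steps in this derivation are correct.
The final answer f'(x) = x*exp(x)/(x + 1)**2 is valid.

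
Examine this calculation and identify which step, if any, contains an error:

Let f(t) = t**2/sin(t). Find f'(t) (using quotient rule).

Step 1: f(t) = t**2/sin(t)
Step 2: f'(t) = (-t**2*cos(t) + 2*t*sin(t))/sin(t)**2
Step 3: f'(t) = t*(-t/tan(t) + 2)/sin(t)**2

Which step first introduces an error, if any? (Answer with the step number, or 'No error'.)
Step 3

Step 3 is incorrect due to a wrong exponent.
The step shows: t*(-t/tan(t) + 2)/sin(t)**2
The correct value should be: t*(-t/tan(t) + 2)/sin(t)

Explanation: The exponent -1 on sin(t) was incorrectly written as -2: the term t*(-t/tan(t) + 2)/sin(t) was incorrectly written as t*(-t/tan(t) + 2)/sin(t)**2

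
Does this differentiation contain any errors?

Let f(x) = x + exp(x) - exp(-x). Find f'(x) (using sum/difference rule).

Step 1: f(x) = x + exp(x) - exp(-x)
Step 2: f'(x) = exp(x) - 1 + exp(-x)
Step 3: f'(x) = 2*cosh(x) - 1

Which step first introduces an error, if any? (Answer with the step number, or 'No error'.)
Step 2

Step 2 is incorrect due to a sign flip.
The step shows: exp(x) - 1 + exp(-x)
The correct value should be: exp(x) + 1 + exp(-x)

Explanation: The sign of one term was flipped: the term 1 was incorrectly written as -1
The later steps are derived from this incorrect expression, so the error originates in Step 2.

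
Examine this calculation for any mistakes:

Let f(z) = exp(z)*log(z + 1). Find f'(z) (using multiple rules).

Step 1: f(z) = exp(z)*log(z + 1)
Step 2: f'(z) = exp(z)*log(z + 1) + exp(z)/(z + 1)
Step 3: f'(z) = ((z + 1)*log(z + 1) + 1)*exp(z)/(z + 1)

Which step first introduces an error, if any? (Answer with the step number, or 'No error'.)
No error

All steps in this derivation are correct.
The final answer f'(z) = ((z + 1)*log(z + 1) + 1)*exp(z)/(z + 1) is valid.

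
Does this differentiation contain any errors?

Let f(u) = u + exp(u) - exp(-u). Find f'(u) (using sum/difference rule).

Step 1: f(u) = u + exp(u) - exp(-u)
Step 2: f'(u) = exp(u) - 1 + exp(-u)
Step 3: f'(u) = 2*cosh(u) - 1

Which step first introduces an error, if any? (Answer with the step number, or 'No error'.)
Step 2

Step 2 is incorrect due to a sign flip.
The step shows: exp(u) - 1 + exp(-u)
The correct value should be: exp(u) + 1 + exp(-u)

Explanation: The sign of one term was flipped: the term 1 was incorrectly written as -1
The later steps are derived from this incorrect expression, so the error originates in Step 2.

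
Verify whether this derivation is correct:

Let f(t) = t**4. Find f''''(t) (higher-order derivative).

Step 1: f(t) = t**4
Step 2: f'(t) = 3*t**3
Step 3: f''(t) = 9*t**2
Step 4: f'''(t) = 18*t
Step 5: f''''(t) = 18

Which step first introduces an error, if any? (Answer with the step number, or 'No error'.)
Step 2

Step 2 is incorrect due to a wrong coefficient.
The step shows: 3*t**3
The correct value should be: 4*t**3

Explanation: The coefficient 4 was incorrectly written as 3: the term 4*t**3 was incorrectly written as 3*t**3
The later steps are derived from this incorrect expression, so the error originates in Step 2.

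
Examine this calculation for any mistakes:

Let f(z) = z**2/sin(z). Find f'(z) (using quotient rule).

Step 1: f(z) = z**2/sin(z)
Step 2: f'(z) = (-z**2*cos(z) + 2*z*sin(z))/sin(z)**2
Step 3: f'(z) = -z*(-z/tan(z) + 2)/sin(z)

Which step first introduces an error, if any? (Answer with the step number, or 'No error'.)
Step 3

Step 3 is incorrect due to a sign flip.
The step shows: -z*(-z/tan(z) + 2)/sin(z)
The correct value should be: z*(-z/tan(z) + 2)/sin(z)

Explanation: The sign of the whole expression was flipped: the term z*(-z/tan(z) + 2)/sin(z) was incorrectly written as -z*(-z/tan(z) + 2)/sin(z)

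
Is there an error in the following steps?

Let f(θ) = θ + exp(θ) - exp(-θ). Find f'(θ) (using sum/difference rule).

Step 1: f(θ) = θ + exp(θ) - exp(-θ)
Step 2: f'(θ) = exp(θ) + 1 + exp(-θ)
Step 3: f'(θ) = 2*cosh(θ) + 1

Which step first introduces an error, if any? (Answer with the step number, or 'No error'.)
No error

All steps in this derivation are correct.
The final answer f'(θ) = 2*cosh(θ) + 1 is valid.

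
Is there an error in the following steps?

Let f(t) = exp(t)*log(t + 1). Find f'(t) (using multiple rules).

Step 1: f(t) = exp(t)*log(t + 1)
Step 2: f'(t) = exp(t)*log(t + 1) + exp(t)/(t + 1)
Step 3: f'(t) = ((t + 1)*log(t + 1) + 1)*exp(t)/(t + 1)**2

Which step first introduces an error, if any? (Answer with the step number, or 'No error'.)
Step 3

Step 3 is incorrect due to a wrong exponent.
The step shows: ((t + 1)*log(t + 1) + 1)*exp(t)/(t + 1)**2
The correct value should be: ((t + 1)*log(t + 1) + 1)*exp(t)/(t + 1)

Explanation: The exponent -1 on t + 1 was incorrectly written as -2: the term ((t + 1)*log(t + 1) + 1)*exp(t)/(t + 1) was incorrectly written as ((t + 1)*log(t + 1) + 1)*exp(t)/(t + 1)**2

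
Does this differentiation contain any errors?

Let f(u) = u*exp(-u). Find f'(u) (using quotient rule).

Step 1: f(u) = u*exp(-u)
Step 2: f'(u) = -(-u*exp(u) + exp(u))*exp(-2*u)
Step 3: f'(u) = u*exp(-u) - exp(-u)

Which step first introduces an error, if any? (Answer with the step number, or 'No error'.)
Step 2

Step 2 is incorrect due to a sign flip.
The step shows: -(-u*exp(u) + exp(u))*exp(-2*u)
The correct value should be: (-u*exp(u) + exp(u))*exp(-2*u)

Explanation: The sign of the whole expression was flipped: the term (-u*exp(u) + exp(u))*exp(-2*u) was incorrectly written as -(-u*exp(u) + exp(u))*exp(-2*u)
The later steps are derived from this incorrect expression, so the error originates in Step 2.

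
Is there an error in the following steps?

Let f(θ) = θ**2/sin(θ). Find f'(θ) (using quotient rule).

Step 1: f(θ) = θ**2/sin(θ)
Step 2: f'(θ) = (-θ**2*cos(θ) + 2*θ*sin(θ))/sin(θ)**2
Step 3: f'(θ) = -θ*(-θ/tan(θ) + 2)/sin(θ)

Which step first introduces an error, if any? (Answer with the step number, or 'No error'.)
Step 3

Step 3 is incorrect due to a sign flip.
The step shows: -θ*(-θ/tan(θ) + 2)/sin(θ)
The correct value should be: θ*(-θ/tan(θ) + 2)/sin(θ)

Explanation: The sign of the whole expression was flipped: the term θ*(-θ/tan(θ) + 2)/sin(θ) was incorrectly written as -θ*(-θ/tan(θ) + 2)/sin(θ)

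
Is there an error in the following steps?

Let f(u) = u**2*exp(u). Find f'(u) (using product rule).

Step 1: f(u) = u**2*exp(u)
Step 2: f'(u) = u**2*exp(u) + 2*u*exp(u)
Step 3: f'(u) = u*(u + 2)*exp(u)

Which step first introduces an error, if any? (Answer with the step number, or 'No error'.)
No error

All steps in this derivation are correct.
The final answer f'(u) = u*(u + 2)*exp(u) is valid.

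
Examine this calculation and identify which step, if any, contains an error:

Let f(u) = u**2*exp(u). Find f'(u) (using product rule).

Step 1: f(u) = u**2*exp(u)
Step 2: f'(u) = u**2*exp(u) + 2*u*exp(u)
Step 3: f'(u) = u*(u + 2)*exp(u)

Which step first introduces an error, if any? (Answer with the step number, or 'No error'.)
No error

All steps in this derivation are correct.
The final answer f'(u) = u*(u + 2)*exp(u) is valid.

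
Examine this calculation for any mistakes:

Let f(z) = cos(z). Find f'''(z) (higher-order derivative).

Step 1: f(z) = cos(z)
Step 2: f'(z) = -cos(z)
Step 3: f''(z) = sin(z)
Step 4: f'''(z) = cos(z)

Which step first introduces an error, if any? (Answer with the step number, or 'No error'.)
Step 2

Step 2 is incorrect due to a wrong trig function.
The step shows: -cos(z)
The correct value should be: -sin(z)

Explanation: sin(z) was incorrectly written as cos(z): the term -sin(z) was incorrectly written as -cos(z)
The later steps are derived from this incorrect expression, so the error originates in Step 2.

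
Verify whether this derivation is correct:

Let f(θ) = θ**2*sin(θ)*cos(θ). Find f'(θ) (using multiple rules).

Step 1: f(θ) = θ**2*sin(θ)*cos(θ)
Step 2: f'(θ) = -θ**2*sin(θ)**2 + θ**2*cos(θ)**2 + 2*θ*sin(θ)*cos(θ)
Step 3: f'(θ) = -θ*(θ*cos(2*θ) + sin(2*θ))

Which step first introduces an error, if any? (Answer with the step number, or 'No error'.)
Step 3

Step 3 is incorrect due to a sign flip.
The step shows: -θ*(θ*cos(2*θ) + sin(2*θ))
The correct value should be: θ*(θ*cos(2*θ) + sin(2*θ))

Explanation: The sign of the whole expression was flipped: the term θ*(θ*cos(2*θ) + sin(2*θ)) was incorrectly written as -θ*(θ*cos(2*θ) + sin(2*θ))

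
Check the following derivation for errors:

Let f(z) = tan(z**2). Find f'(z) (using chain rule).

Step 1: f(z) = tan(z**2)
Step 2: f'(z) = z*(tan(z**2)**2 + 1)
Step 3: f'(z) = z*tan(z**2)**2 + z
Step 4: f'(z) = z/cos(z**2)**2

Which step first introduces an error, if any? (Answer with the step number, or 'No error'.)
Step 2

Step 2 is incorrect due to a wrong coefficient.
The step shows: z*(tan(z**2)**2 + 1)
The correct value should be: 2*z*(tan(z**2)**2 + 1)

Explanation: The coefficient 2 was incorrectly written as 1: the term 2*z*(tan(z**2)**2 + 1) was incorrectly written as z*(tan(z**2)**2 + 1)
The later steps are derived from this incorrect expression, so the error originates in Step 2.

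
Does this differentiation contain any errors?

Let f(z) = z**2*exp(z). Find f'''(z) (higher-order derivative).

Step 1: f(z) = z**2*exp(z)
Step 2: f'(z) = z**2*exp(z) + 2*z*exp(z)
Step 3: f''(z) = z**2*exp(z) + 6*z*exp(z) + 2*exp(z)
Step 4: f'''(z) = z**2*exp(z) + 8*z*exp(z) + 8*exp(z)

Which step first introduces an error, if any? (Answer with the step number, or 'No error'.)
Step 3

Step 3 is incorrect due to a wrong coefficient.
The step shows: z**2*exp(z) + 6*z*exp(z) + 2*exp(z)
The correct value should be: z**2*exp(z) + 4*z*exp(z) + 2*exp(z)

Explanation: The coefficient 4 was incorrectly written as 6: the term 4*z*exp(z) was incorrectly written as 6*z*exp(z)
The later steps are derived from this incorrect expression, so the error originates in Step 3.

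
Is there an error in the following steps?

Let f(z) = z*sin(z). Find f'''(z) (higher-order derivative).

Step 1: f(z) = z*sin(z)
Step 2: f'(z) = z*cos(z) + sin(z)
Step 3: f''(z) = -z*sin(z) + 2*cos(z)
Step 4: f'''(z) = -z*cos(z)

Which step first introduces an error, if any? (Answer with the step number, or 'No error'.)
Step 4

Step 4 is incorrect due to a dropped term.
The step shows: -z*cos(z)
The correct value should be: -z*cos(z) - 3*sin(z)

Explanation: A term was dropped: the term -3*sin(z) was incorrectly omitted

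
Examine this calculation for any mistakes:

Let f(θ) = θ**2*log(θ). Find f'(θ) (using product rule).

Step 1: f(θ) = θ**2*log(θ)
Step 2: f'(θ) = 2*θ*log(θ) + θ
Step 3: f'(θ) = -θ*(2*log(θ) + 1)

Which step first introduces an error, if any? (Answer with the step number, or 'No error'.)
Step 3

Step 3 is incorrect due to a sign flip.
The step shows: -θ*(2*log(θ) + 1)
The correct value should be: θ*(2*log(θ) + 1)

Explanation: The sign of the whole expression was flipped: the term θ*(2*log(θ) + 1) was incorrectly written as -θ*(2*log(θ) + 1)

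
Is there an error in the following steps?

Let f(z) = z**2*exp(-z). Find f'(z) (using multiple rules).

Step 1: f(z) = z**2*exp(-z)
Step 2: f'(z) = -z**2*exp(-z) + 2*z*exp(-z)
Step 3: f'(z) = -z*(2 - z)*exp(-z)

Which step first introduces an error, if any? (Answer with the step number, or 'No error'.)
Step 3

Step 3 is incorrect due to a sign flip.
The step shows: -z*(2 - z)*exp(-z)
The correct value should be: z*(2 - z)*exp(-z)

Explanation: The sign of the whole expression was flipped: the term z*(2 - z)*exp(-z) was incorrectly written as -z*(2 - z)*exp(-z)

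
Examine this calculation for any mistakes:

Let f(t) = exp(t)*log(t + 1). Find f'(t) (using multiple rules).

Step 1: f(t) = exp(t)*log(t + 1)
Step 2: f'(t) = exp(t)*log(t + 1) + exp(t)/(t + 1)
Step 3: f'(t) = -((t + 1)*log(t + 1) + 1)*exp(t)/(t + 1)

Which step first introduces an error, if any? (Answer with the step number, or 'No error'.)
Step 3

Step 3 is incorrect due to a sign flip.
The step shows: -((t + 1)*log(t + 1) + 1)*exp(t)/(t + 1)
The correct value should be: ((t + 1)*log(t + 1) + 1)*exp(t)/(t + 1)

Explanation: The sign of the whole expression was flipped: the term ((t + 1)*log(t + 1) + 1)*exp(t)/(t + 1) was incorrectly written as -((t + 1)*log(t + 1) + 1)*exp(t)/(t + 1)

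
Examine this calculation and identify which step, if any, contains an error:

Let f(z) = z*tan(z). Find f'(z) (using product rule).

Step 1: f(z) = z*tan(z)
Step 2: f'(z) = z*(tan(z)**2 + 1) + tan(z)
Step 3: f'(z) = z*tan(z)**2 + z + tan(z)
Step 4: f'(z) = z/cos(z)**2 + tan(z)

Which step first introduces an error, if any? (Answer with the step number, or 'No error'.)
No error

All steps in this derivation are correct.
The final answer f'(z) = z/cos(z)**2 + tan(z) is valid.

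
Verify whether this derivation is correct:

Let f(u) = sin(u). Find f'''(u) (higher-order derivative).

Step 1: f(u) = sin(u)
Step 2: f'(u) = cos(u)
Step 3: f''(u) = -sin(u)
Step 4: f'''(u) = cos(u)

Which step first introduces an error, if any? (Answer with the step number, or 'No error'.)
Step 4

Step 4 is incorrect due to a sign flip.
The step shows: cos(u)
The correct value should be: -cos(u)

Explanation: The sign of the whole expression was flipped: the term -cos(u) was incorrectly written as cos(u)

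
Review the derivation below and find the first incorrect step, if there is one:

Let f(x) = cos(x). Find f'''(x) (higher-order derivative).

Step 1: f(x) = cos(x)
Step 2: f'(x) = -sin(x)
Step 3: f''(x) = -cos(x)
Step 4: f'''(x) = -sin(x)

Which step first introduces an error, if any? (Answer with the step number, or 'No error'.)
Step 4

Step 4 is incorrect due to a sign flip.
The step shows: -sin(x)
The correct value should be: sin(x)

Explanation: The sign of the whole expression was flipped: the term sin(x) was incorrectly written as -sin(x)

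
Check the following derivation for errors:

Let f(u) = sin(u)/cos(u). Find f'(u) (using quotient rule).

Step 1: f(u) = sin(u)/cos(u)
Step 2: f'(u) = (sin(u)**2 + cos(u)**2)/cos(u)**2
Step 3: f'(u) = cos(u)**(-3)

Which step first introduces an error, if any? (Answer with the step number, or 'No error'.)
Step 3

Step 3 is incorrect due to a wrong exponent.
The step shows: cos(u)**(-3)
The correct value should be: cos(u)**(-2)

Explanation: The exponent -2 on cos(u) was incorrectly written as -3: the term cos(u)**(-2) was incorrectly written as cos(u)**(-3)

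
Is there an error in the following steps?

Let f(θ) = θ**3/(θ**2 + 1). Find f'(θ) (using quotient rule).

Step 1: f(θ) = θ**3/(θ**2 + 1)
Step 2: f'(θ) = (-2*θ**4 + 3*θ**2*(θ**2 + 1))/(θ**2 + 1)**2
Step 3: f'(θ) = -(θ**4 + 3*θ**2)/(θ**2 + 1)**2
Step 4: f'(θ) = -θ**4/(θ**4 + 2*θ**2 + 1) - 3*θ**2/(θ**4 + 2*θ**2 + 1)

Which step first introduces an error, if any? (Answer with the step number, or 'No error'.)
Step 3

Step 3 is incorrect due to a sign flip.
The step shows: -(θ**4 + 3*θ**2)/(θ**2 + 1)**2
The correct value should be: (θ**4 + 3*θ**2)/(θ**2 + 1)**2

Explanation: The sign of the whole expression was flipped: the term (θ**4 + 3*θ**2)/(θ**2 + 1)**2 was incorrectly written as -(θ**4 + 3*θ**2)/(θ**2 + 1)**2
The later steps are derived from this incorrect expression, so the error originates in Step 3.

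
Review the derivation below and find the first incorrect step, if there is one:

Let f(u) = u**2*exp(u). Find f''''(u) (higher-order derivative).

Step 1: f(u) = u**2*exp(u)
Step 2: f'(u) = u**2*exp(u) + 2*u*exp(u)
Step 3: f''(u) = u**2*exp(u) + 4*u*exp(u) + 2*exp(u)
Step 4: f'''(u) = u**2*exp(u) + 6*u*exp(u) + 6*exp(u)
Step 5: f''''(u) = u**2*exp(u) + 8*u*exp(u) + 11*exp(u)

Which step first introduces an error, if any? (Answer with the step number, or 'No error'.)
Step 5

Step 5 is incorrect due to a wrong coefficient.
The step shows: u**2*exp(u) + 8*u*exp(u) + 11*exp(u)
The correct value should be: u**2*exp(u) + 8*u*exp(u) + 12*exp(u)

Explanation: The coefficient 12 was incorrectly written as 11: the term 12*exp(u) was incorrectly written as 11*exp(u)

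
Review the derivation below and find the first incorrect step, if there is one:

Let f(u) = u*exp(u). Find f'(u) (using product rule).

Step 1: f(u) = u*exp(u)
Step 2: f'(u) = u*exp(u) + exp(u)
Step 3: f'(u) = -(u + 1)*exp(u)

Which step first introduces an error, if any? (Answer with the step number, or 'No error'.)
Step 3

Step 3 is incorrect due to a sign flip.
The step shows: -(u + 1)*exp(u)
The correct value should be: (u + 1)*exp(u)

Explanation: The sign of the whole expression was flipped: the term (u + 1)*exp(u) was incorrectly written as -(u + 1)*exp(u)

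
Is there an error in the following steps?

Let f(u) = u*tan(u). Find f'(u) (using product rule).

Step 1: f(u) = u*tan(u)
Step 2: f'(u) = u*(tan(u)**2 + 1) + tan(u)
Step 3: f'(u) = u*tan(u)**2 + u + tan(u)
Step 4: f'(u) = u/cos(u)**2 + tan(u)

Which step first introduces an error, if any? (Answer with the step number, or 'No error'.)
No error

All steps in this derivation are correct.
The final answer f'(u) = u/cos(u)**2 + tan(u) is valid.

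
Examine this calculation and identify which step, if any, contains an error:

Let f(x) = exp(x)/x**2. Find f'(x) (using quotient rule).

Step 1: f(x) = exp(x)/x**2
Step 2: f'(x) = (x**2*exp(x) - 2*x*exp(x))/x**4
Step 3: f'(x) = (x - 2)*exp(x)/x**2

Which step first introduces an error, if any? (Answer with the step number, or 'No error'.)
Step 3

Step 3 is incorrect due to a wrong exponent.
The step shows: (x - 2)*exp(x)/x**2
The correct value should be: (x - 2)*exp(x)/x**3

Explanation: The exponent -3 on x was incorrectly written as -2: the term (x - 2)*exp(x)/x**3 was incorrectly written as (x - 2)*exp(x)/x**2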